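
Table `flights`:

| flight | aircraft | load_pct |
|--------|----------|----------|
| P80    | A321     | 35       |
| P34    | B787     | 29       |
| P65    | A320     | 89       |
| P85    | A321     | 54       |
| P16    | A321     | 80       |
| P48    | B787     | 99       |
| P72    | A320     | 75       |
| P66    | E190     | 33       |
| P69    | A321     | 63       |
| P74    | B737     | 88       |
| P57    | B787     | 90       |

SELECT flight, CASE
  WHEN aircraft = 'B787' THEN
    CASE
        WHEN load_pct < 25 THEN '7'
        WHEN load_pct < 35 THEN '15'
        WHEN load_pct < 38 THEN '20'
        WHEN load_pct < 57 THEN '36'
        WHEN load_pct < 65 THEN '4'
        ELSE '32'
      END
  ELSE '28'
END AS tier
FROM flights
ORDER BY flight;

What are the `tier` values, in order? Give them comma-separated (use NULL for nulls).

flight=P16: aircraft='A321' → outer ELSE → 28
flight=P34: aircraft='B787' → inner[load_pct < 35] → 15
flight=P48: aircraft='B787' → inner[ELSE] → 32
flight=P57: aircraft='B787' → inner[ELSE] → 32
flight=P65: aircraft='A320' → outer ELSE → 28
flight=P66: aircraft='E190' → outer ELSE → 28
flight=P69: aircraft='A321' → outer ELSE → 28
flight=P72: aircraft='A320' → outer ELSE → 28
flight=P74: aircraft='B737' → outer ELSE → 28
flight=P80: aircraft='A321' → outer ELSE → 28
flight=P85: aircraft='A321' → outer ELSE → 28

28, 15, 32, 32, 28, 28, 28, 28, 28, 28, 28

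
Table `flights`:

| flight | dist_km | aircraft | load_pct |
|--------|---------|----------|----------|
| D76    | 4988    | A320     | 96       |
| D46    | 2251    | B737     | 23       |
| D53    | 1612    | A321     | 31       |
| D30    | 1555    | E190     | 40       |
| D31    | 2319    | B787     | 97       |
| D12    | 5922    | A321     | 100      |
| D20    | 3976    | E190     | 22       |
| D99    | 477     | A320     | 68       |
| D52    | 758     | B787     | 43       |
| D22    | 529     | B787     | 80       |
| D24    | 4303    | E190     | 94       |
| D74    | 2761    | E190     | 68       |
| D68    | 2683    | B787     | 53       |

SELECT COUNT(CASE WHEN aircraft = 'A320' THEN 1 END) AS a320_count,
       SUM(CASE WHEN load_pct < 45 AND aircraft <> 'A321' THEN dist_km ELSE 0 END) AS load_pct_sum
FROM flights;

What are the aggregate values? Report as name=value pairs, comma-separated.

[a320_count: aircraft = 'A320']
flight=D76: ✓ → 1
flight=D46: ✗
flight=D53: ✗
flight=D30: ✗
flight=D31: ✗
flight=D12: ✗
flight=D20: ✗
flight=D99: ✓ → 1
flight=D52: ✗
flight=D22: ✗
flight=D24: ✗
flight=D74: ✗
flight=D68: ✗
a320_count = COUNT(1, 1) = 2
—
[load_pct_sum: load_pct < 45 AND aircraft <> 'A321']
flight=D76: ✗
flight=D46: ✓ → 2251
flight=D53: ✗
flight=D30: ✓ → 1555
flight=D31: ✗
flight=D12: ✗
flight=D20: ✓ → 3976
flight=D99: ✗
flight=D52: ✓ → 758
flight=D22: ✗
flight=D24: ✗
flight=D74: ✗
flight=D68: ✗
load_pct_sum = 2251 + 1555 + 3976 + 758 = 8540

a320_count=2, load_pct_sum=8540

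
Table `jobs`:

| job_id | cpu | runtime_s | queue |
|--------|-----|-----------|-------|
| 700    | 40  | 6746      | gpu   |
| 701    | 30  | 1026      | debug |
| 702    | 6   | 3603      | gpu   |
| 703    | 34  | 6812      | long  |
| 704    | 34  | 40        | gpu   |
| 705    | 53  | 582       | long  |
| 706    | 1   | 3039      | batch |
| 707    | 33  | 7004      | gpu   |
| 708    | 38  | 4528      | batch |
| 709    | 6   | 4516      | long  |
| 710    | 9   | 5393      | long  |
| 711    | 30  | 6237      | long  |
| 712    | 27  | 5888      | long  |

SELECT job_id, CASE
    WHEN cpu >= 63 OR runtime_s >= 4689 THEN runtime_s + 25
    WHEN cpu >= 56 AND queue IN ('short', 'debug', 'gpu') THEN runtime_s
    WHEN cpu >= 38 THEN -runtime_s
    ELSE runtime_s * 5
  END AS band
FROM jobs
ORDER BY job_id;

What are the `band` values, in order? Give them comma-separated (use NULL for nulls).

6771, 5130, 18015, 6837, 200, -582, 15195, 7029, -4528, 22580, 5418, 6262, 5913

job_id=700: cpu >= 63 OR runtime_s >= 4689 → 6771
job_id=701: ELSE → 5130
job_id=702: ELSE → 18015
job_id=703: cpu >= 63 OR runtime_s >= 4689 → 6837
job_id=704: ELSE → 200
job_id=705: cpu >= 38 → -582
job_id=706: ELSE → 15195
job_id=707: cpu >= 63 OR runtime_s >= 4689 → 7029
job_id=708: cpu >= 38 → -4528
job_id=709: ELSE → 22580
job_id=710: cpu >= 63 OR runtime_s >= 4689 → 5418
job_id=711: cpu >= 63 OR runtime_s >= 4689 → 6262
job_id=712: cpu >= 63 OR runtime_s >= 4689 → 5913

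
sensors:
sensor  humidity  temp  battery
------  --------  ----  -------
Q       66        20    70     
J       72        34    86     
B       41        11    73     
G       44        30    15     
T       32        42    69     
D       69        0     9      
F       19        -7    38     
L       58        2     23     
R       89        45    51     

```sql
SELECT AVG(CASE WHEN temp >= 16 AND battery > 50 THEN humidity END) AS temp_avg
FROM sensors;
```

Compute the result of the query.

64.75

sensor=Q: ✓ → 66
sensor=J: ✓ → 72
sensor=B: ✗
sensor=G: ✗
sensor=T: ✓ → 32
sensor=D: ✗
sensor=F: ✗
sensor=L: ✗
sensor=R: ✓ → 89
temp_avg = (66 + 72 + 32 + 89) / 4 = 64.75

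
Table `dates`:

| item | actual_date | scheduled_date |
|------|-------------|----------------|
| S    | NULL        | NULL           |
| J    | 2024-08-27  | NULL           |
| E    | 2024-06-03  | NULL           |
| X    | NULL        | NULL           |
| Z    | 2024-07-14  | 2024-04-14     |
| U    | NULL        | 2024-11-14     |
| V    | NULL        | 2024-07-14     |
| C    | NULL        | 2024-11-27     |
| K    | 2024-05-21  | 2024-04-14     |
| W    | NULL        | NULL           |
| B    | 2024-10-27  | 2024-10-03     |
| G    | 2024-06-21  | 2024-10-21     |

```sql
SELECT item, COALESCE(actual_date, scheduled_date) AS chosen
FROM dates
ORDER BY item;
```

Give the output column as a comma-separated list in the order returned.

2024-10-27, 2024-11-27, 2024-06-03, 2024-06-21, 2024-08-27, 2024-05-21, NULL, 2024-11-14, 2024-07-14, NULL, NULL, 2024-07-14

item=B: actual_date=2024-10-27 → 2024-10-27
item=C: actual_date=NULL, scheduled_date=2024-11-27 → 2024-11-27
item=E: actual_date=2024-06-03 → 2024-06-03
item=G: actual_date=2024-06-21 → 2024-06-21
item=J: actual_date=2024-08-27 → 2024-08-27
item=K: actual_date=2024-05-21 → 2024-05-21
item=S: actual_date=NULL, scheduled_date=NULL (all NULL) → NULL
item=U: actual_date=NULL, scheduled_date=2024-11-14 → 2024-11-14
item=V: actual_date=NULL, scheduled_date=2024-07-14 → 2024-07-14
item=W: actual_date=NULL, scheduled_date=NULL (all NULL) → NULL
item=X: actual_date=NULL, scheduled_date=NULL (all NULL) → NULL
item=Z: actual_date=2024-07-14 → 2024-07-14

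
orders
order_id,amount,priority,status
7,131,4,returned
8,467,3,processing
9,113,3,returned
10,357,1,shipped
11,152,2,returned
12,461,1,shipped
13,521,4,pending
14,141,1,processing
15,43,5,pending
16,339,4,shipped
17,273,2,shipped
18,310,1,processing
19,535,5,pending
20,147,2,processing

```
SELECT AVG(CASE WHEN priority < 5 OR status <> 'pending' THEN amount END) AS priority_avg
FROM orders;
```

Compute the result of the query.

284.3333333333

order_id=7: ✓ → 131
order_id=8: ✓ → 467
order_id=9: ✓ → 113
order_id=10: ✓ → 357
order_id=11: ✓ → 152
order_id=12: ✓ → 461
order_id=13: ✓ → 521
order_id=14: ✓ → 141
order_id=15: ✗
order_id=16: ✓ → 339
order_id=17: ✓ → 273
order_id=18: ✓ → 310
order_id=19: ✗
order_id=20: ✓ → 147
priority_avg = (131 + 467 + 113 + 357 + 152 + 461 + 521 + 141 + 339 + 273 + 310 + 147) / 12 = 284.3333333333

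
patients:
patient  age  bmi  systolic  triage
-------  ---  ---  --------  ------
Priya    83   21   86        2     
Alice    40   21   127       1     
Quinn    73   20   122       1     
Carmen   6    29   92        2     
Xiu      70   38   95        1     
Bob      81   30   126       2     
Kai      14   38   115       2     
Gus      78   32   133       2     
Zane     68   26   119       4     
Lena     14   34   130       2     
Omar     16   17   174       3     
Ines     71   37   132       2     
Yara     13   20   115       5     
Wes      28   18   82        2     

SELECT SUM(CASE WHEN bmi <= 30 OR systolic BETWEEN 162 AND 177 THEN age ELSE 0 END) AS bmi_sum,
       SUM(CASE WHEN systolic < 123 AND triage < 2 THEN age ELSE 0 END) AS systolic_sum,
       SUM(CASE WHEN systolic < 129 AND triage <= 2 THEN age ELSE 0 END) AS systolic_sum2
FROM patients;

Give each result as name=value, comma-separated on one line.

bmi_sum=408, systolic_sum=143, systolic_sum2=395

[bmi_sum: bmi <= 30 OR systolic BETWEEN 162 AND 177]
patient=Priya: ✓ → 83
patient=Alice: ✓ → 40
patient=Quinn: ✓ → 73
patient=Carmen: ✓ → 6
patient=Xiu: ✗
patient=Bob: ✓ → 81
patient=Kai: ✗
patient=Gus: ✗
patient=Zane: ✓ → 68
patient=Lena: ✗
patient=Omar: ✓ → 16
patient=Ines: ✗
patient=Yara: ✓ → 13
patient=Wes: ✓ → 28
bmi_sum = 83 + 40 + 73 + 6 + 81 + 68 + 16 + 13 + 28 = 408
—
[systolic_sum: systolic < 123 AND triage < 2]
patient=Priya: ✗
patient=Alice: ✗
patient=Quinn: ✓ → 73
patient=Carmen: ✗
patient=Xiu: ✓ → 70
patient=Bob: ✗
patient=Kai: ✗
patient=Gus: ✗
patient=Zane: ✗
patient=Lena: ✗
patient=Omar: ✗
patient=Ines: ✗
patient=Yara: ✗
patient=Wes: ✗
systolic_sum = 73 + 70 = 143
—
[systolic_sum2: systolic < 129 AND triage <= 2]
patient=Priya: ✓ → 83
patient=Alice: ✓ → 40
patient=Quinn: ✓ → 73
patient=Carmen: ✓ → 6
patient=Xiu: ✓ → 70
patient=Bob: ✓ → 81
patient=Kai: ✓ → 14
patient=Gus: ✗
patient=Zane: ✗
patient=Lena: ✗
patient=Omar: ✗
patient=Ines: ✗
patient=Yara: ✗
patient=Wes: ✓ → 28
systolic_sum2 = 83 + 40 + 73 + 6 + 70 + 81 + 14 + 28 = 395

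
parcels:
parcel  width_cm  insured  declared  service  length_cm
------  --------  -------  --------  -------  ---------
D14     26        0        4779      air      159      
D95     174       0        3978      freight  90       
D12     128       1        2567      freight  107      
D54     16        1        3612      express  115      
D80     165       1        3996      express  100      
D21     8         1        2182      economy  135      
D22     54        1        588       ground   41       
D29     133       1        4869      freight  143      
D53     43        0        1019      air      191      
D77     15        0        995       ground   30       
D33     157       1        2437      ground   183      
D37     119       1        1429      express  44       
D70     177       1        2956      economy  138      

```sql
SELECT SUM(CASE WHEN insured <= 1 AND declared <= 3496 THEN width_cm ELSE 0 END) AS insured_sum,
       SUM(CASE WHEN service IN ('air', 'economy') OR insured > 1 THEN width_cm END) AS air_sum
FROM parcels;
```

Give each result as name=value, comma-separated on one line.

insured_sum=701, air_sum=254

[insured_sum: insured <= 1 AND declared <= 3496]
parcel=D14: ✗
parcel=D95: ✗
parcel=D12: ✓ → 128
parcel=D54: ✗
parcel=D80: ✗
parcel=D21: ✓ → 8
parcel=D22: ✓ → 54
parcel=D29: ✗
parcel=D53: ✓ → 43
parcel=D77: ✓ → 15
parcel=D33: ✓ → 157
parcel=D37: ✓ → 119
parcel=D70: ✓ → 177
insured_sum = 128 + 8 + 54 + 43 + 15 + 157 + 119 + 177 = 701
—
[air_sum: service IN ('air', 'economy') OR insured > 1]
parcel=D14: ✓ → 26
parcel=D95: ✗
parcel=D12: ✗
parcel=D54: ✗
parcel=D80: ✗
parcel=D21: ✓ → 8
parcel=D22: ✗
parcel=D29: ✗
parcel=D53: ✓ → 43
parcel=D77: ✗
parcel=D33: ✗
parcel=D37: ✗
parcel=D70: ✓ → 177
air_sum = 26 + 8 + 43 + 177 = 254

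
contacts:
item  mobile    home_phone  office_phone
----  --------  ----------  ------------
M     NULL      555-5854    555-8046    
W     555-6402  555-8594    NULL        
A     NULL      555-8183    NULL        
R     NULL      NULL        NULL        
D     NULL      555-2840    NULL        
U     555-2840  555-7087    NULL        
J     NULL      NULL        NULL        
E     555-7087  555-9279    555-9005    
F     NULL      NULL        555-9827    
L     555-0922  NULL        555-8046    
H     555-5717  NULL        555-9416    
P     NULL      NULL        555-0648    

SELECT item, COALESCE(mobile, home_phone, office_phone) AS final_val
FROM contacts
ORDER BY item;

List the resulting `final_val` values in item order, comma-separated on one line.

555-8183, 555-2840, 555-7087, 555-9827, 555-5717, NULL, 555-0922, 555-5854, 555-0648, NULL, 555-2840, 555-6402

item=A: mobile=NULL, home_phone=555-8183 → 555-8183
item=D: mobile=NULL, home_phone=555-2840 → 555-2840
item=E: mobile=555-7087 → 555-7087
item=F: mobile=NULL, home_phone=NULL, office_phone=555-9827 → 555-9827
item=H: mobile=555-5717 → 555-5717
item=J: mobile=NULL, home_phone=NULL, office_phone=NULL (all NULL) → NULL
item=L: mobile=555-0922 → 555-0922
item=M: mobile=NULL, home_phone=555-5854 → 555-5854
item=P: mobile=NULL, home_phone=NULL, office_phone=555-0648 → 555-0648
item=R: mobile=NULL, home_phone=NULL, office_phone=NULL (all NULL) → NULL
item=U: mobile=555-2840 → 555-2840
item=W: mobile=555-6402 → 555-6402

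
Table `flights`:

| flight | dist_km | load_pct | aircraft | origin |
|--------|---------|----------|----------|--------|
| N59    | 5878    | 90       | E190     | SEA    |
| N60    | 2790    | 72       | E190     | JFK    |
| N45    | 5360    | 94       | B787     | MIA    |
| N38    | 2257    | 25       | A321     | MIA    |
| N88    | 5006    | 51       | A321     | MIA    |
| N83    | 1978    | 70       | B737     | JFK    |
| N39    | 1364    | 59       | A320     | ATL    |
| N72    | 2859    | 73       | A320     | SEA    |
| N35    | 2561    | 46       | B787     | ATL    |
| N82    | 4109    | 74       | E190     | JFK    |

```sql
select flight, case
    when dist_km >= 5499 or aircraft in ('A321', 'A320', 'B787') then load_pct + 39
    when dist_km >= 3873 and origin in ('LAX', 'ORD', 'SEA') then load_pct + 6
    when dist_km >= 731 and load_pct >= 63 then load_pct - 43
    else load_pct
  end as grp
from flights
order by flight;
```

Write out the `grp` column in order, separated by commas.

flight=N35: dist_km >= 5499 or aircraft in ('A321', 'A320', 'B787') → 85
flight=N38: dist_km >= 5499 or aircraft in ('A321', 'A320', 'B787') → 64
flight=N39: dist_km >= 5499 or aircraft in ('A321', 'A320', 'B787') → 98
flight=N45: dist_km >= 5499 or aircraft in ('A321', 'A320', 'B787') → 133
flight=N59: dist_km >= 5499 or aircraft in ('A321', 'A320', 'B787') → 129
flight=N60: dist_km >= 731 and load_pct >= 63 → 29
flight=N72: dist_km >= 5499 or aircraft in ('A321', 'A320', 'B787') → 112
flight=N82: dist_km >= 731 and load_pct >= 63 → 31
flight=N83: dist_km >= 731 and load_pct >= 63 → 27
flight=N88: dist_km >= 5499 or aircraft in ('A321', 'A320', 'B787') → 90

85, 64, 98, 133, 129, 29, 112, 31, 27, 90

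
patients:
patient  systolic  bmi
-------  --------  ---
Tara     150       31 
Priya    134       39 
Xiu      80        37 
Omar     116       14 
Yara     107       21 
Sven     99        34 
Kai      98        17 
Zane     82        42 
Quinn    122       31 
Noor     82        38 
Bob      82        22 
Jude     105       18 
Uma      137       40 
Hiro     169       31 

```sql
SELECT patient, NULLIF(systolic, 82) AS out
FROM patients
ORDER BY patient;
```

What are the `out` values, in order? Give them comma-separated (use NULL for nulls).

NULL, 169, 105, 98, NULL, 116, 134, 122, 99, 150, 137, 80, 107, NULL

patient=Bob: systolic=82 vs 82: equal → NULL
patient=Hiro: systolic=169 vs 82: differ → 169
patient=Jude: systolic=105 vs 82: differ → 105
patient=Kai: systolic=98 vs 82: differ → 98
patient=Noor: systolic=82 vs 82: equal → NULL
patient=Omar: systolic=116 vs 82: differ → 116
patient=Priya: systolic=134 vs 82: differ → 134
patient=Quinn: systolic=122 vs 82: differ → 122
patient=Sven: systolic=99 vs 82: differ → 99
patient=Tara: systolic=150 vs 82: differ → 150
patient=Uma: systolic=137 vs 82: differ → 137
patient=Xiu: systolic=80 vs 82: differ → 80
patient=Yara: systolic=107 vs 82: differ → 107
patient=Zane: systolic=82 vs 82: equal → NULL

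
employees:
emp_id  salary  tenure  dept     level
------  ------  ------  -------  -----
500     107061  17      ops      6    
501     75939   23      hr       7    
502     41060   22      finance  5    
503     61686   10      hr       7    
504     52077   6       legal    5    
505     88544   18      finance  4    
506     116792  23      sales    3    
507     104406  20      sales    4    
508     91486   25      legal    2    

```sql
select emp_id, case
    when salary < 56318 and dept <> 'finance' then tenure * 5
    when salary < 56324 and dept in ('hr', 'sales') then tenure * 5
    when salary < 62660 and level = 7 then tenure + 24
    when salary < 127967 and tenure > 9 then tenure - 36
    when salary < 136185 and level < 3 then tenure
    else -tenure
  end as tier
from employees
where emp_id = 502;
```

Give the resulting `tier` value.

emp_id = 502: salary=41060, tenure=22, dept=finance, level=5.
salary < 56318 and dept <> 'finance' → false
salary < 56324 and dept in ('hr', 'sales') → false
salary < 62660 and level = 7 → false
salary < 127967 and tenure > 9 → true → -14

-14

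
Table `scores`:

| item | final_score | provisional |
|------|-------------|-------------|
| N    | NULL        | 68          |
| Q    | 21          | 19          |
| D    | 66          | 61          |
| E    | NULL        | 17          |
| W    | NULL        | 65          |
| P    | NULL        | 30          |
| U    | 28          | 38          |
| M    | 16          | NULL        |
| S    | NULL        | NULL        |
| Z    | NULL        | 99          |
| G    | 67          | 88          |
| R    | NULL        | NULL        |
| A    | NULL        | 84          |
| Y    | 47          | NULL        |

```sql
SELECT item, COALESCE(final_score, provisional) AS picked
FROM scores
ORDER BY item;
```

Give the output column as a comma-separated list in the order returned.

84, 66, 17, 67, 16, 68, 30, 21, NULL, NULL, 28, 65, 47, 99

item=A: final_score=NULL, provisional=84 → 84
item=D: final_score=66 → 66
item=E: final_score=NULL, provisional=17 → 17
item=G: final_score=67 → 67
item=M: final_score=16 → 16
item=N: final_score=NULL, provisional=68 → 68
item=P: final_score=NULL, provisional=30 → 30
item=Q: final_score=21 → 21
item=R: final_score=NULL, provisional=NULL (all NULL) → NULL
item=S: final_score=NULL, provisional=NULL (all NULL) → NULL
item=U: final_score=28 → 28
item=W: final_score=NULL, provisional=65 → 65
item=Y: final_score=47 → 47
item=Z: final_score=NULL, provisional=99 → 99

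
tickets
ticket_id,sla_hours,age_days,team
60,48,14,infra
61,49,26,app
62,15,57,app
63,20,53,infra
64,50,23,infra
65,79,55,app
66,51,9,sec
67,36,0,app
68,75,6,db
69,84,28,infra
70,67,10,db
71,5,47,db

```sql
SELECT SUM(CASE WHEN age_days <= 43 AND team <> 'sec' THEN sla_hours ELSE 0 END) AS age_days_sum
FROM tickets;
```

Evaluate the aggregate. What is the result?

409

ticket_id=60: ✓ → 48
ticket_id=61: ✓ → 49
ticket_id=62: ✗
ticket_id=63: ✗
ticket_id=64: ✓ → 50
ticket_id=65: ✗
ticket_id=66: ✗
ticket_id=67: ✓ → 36
ticket_id=68: ✓ → 75
ticket_id=69: ✓ → 84
ticket_id=70: ✓ → 67
ticket_id=71: ✗
age_days_sum = 48 + 49 + 50 + 36 + 75 + 84 + 67 = 409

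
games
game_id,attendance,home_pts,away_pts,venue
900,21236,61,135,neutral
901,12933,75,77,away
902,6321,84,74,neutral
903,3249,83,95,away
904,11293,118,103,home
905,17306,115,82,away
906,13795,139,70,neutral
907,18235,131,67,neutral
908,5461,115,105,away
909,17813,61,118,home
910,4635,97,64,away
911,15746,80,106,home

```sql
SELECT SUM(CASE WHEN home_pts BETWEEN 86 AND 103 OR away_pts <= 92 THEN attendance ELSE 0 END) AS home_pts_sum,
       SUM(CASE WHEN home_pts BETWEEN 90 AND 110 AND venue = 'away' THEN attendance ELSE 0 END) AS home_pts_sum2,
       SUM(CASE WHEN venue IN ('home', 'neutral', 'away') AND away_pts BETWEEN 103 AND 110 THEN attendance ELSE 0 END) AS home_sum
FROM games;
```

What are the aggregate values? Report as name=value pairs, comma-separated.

[home_pts_sum: home_pts BETWEEN 86 AND 103 OR away_pts <= 92]
game_id=900: ✗
game_id=901: ✓ → 12933
game_id=902: ✓ → 6321
game_id=903: ✗
game_id=904: ✗
game_id=905: ✓ → 17306
game_id=906: ✓ → 13795
game_id=907: ✓ → 18235
game_id=908: ✗
game_id=909: ✗
game_id=910: ✓ → 4635
game_id=911: ✗
home_pts_sum = 12933 + 6321 + 17306 + 13795 + 18235 + 4635 = 73225
—
[home_pts_sum2: home_pts BETWEEN 90 AND 110 AND venue = 'away']
game_id=900: ✗
game_id=901: ✗
game_id=902: ✗
game_id=903: ✗
game_id=904: ✗
game_id=905: ✗
game_id=906: ✗
game_id=907: ✗
game_id=908: ✗
game_id=909: ✗
game_id=910: ✓ → 4635
game_id=911: ✗
home_pts_sum2 = 4635
—
[home_sum: venue IN ('home', 'neutral', 'away') AND away_pts BETWEEN 103 AND 110]
game_id=900: ✗
game_id=901: ✗
game_id=902: ✗
game_id=903: ✗
game_id=904: ✓ → 11293
game_id=905: ✗
game_id=906: ✗
game_id=907: ✗
game_id=908: ✓ → 5461
game_id=909: ✗
game_id=910: ✗
game_id=911: ✓ → 15746
home_sum = 11293 + 5461 + 15746 = 32500

home_pts_sum=73225, home_pts_sum2=4635, home_sum=32500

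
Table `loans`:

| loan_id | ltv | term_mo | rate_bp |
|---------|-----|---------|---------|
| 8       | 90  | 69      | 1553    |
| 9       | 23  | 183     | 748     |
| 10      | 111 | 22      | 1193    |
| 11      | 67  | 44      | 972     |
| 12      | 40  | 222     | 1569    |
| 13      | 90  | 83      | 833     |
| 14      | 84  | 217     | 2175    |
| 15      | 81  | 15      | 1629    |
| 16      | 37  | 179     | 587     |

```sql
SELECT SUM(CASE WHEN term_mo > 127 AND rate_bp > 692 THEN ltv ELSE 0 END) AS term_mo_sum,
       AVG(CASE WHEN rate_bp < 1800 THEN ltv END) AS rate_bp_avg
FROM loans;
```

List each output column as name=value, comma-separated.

term_mo_sum=147, rate_bp_avg=67.375

[term_mo_sum: term_mo > 127 AND rate_bp > 692]
loan_id=8: ✗
loan_id=9: ✓ → 23
loan_id=10: ✗
loan_id=11: ✗
loan_id=12: ✓ → 40
loan_id=13: ✗
loan_id=14: ✓ → 84
loan_id=15: ✗
loan_id=16: ✗
term_mo_sum = 23 + 40 + 84 = 147
—
[rate_bp_avg: rate_bp < 1800]
loan_id=8: ✓ → 90
loan_id=9: ✓ → 23
loan_id=10: ✓ → 111
loan_id=11: ✓ → 67
loan_id=12: ✓ → 40
loan_id=13: ✓ → 90
loan_id=14: ✗
loan_id=15: ✓ → 81
loan_id=16: ✓ → 37
rate_bp_avg = (90 + 23 + 111 + 67 + 40 + 90 + 81 + 37) / 8 = 67.375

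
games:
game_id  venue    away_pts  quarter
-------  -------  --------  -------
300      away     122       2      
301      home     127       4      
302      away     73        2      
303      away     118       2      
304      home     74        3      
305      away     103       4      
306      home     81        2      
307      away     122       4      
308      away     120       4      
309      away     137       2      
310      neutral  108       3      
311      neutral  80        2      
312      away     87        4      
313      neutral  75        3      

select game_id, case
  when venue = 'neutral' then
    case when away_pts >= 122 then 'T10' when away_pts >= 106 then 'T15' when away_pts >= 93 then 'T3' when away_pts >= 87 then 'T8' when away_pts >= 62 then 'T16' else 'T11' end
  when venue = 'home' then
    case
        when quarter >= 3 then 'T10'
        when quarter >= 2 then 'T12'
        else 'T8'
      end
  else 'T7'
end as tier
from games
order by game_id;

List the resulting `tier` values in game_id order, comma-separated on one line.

game_id=300: venue='away' → outer ELSE → T7
game_id=301: venue='home' → inner[quarter >= 3] → T10
game_id=302: venue='away' → outer ELSE → T7
game_id=303: venue='away' → outer ELSE → T7
game_id=304: venue='home' → inner[quarter >= 3] → T10
game_id=305: venue='away' → outer ELSE → T7
game_id=306: venue='home' → inner[quarter >= 2] → T12
game_id=307: venue='away' → outer ELSE → T7
game_id=308: venue='away' → outer ELSE → T7
game_id=309: venue='away' → outer ELSE → T7
game_id=310: venue='neutral' → inner[away_pts >= 106] → T15
game_id=311: venue='neutral' → inner[away_pts >= 62] → T16
game_id=312: venue='away' → outer ELSE → T7
game_id=313: venue='neutral' → inner[away_pts >= 62] → T16

T7, T10, T7, T7, T10, T7, T12, T7, T7, T7, T15, T16, T7, T16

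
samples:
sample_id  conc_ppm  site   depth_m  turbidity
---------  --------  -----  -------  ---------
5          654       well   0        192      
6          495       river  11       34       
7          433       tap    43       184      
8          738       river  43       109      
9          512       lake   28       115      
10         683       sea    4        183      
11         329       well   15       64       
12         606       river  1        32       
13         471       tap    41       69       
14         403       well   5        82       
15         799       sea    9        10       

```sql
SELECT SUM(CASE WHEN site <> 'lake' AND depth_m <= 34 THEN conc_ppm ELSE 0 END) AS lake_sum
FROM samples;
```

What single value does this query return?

3969

sample_id=5: ✓ → 654
sample_id=6: ✓ → 495
sample_id=7: ✗
sample_id=8: ✗
sample_id=9: ✗
sample_id=10: ✓ → 683
sample_id=11: ✓ → 329
sample_id=12: ✓ → 606
sample_id=13: ✗
sample_id=14: ✓ → 403
sample_id=15: ✓ → 799
lake_sum = 654 + 495 + 683 + 329 + 606 + 403 + 799 = 3969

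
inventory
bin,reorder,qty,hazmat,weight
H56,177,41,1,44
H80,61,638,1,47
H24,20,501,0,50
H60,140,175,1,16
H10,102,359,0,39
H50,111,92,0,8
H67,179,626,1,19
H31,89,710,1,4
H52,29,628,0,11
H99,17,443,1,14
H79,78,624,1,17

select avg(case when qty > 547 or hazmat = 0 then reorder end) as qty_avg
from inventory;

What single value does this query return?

bin=H56: ✗
bin=H80: ✓ → 61
bin=H24: ✓ → 20
bin=H60: ✗
bin=H10: ✓ → 102
bin=H50: ✓ → 111
bin=H67: ✓ → 179
bin=H31: ✓ → 89
bin=H52: ✓ → 29
bin=H99: ✗
bin=H79: ✓ → 78
qty_avg = (61 + 20 + 102 + 111 + 179 + 89 + 29 + 78) / 8 = 83.625

83.625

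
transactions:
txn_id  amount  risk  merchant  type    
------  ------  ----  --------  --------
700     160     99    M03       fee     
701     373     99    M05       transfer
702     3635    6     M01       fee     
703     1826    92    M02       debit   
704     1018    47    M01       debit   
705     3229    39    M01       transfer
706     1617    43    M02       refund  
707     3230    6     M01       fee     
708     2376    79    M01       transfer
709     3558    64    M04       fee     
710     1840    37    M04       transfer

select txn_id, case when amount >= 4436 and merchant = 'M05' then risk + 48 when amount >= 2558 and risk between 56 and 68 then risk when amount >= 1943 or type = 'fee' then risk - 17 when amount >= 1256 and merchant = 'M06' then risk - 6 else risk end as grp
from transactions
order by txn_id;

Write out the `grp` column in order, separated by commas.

82, 99, -11, 92, 47, 22, 43, -11, 62, 64, 37

txn_id=700: amount >= 1943 or type = 'fee' → 82
txn_id=701: ELSE → 99
txn_id=702: amount >= 1943 or type = 'fee' → -11
txn_id=703: ELSE → 92
txn_id=704: ELSE → 47
txn_id=705: amount >= 1943 or type = 'fee' → 22
txn_id=706: ELSE → 43
txn_id=707: amount >= 1943 or type = 'fee' → -11
txn_id=708: amount >= 1943 or type = 'fee' → 62
txn_id=709: amount >= 2558 and risk between 56 and 68 → 64
txn_id=710: ELSE → 37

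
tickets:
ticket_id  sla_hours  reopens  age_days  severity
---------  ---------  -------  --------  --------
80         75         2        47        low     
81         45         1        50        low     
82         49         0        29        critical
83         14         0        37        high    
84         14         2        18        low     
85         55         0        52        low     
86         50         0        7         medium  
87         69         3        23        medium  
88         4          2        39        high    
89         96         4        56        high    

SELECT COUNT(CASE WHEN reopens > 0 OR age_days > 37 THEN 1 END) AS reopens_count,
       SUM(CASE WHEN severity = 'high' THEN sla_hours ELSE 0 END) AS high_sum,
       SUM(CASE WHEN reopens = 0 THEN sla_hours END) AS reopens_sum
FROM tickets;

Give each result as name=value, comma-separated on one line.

reopens_count=7, high_sum=114, reopens_sum=168

[reopens_count: reopens > 0 OR age_days > 37]
ticket_id=80: ✓ → 1
ticket_id=81: ✓ → 1
ticket_id=82: ✗
ticket_id=83: ✗
ticket_id=84: ✓ → 1
ticket_id=85: ✓ → 1
ticket_id=86: ✗
ticket_id=87: ✓ → 1
ticket_id=88: ✓ → 1
ticket_id=89: ✓ → 1
reopens_count = COUNT(1, 1, 1, 1, 1, 1, 1) = 7
—
[high_sum: severity = 'high']
ticket_id=80: ✗
ticket_id=81: ✗
ticket_id=82: ✗
ticket_id=83: ✓ → 14
ticket_id=84: ✗
ticket_id=85: ✗
ticket_id=86: ✗
ticket_id=87: ✗
ticket_id=88: ✓ → 4
ticket_id=89: ✓ → 96
high_sum = 14 + 4 + 96 = 114
—
[reopens_sum: reopens = 0]
ticket_id=80: ✗
ticket_id=81: ✗
ticket_id=82: ✓ → 49
ticket_id=83: ✓ → 14
ticket_id=84: ✗
ticket_id=85: ✓ → 55
ticket_id=86: ✓ → 50
ticket_id=87: ✗
ticket_id=88: ✗
ticket_id=89: ✗
reopens_sum = 49 + 14 + 55 + 50 = 168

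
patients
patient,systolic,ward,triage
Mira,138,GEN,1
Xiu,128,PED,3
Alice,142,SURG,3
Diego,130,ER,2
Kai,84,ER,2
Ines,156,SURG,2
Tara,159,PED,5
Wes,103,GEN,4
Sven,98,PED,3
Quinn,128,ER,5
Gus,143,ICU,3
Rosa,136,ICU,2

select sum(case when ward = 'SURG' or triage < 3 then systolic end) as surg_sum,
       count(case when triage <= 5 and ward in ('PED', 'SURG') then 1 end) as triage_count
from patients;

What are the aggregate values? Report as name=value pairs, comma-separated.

surg_sum=786, triage_count=5

[surg_sum: ward = 'SURG' or triage < 3]
patient=Mira: ✓ → 138
patient=Xiu: ✗
patient=Alice: ✓ → 142
patient=Diego: ✓ → 130
patient=Kai: ✓ → 84
patient=Ines: ✓ → 156
patient=Tara: ✗
patient=Wes: ✗
patient=Sven: ✗
patient=Quinn: ✗
patient=Gus: ✗
patient=Rosa: ✓ → 136
surg_sum = 138 + 142 + 130 + 84 + 156 + 136 = 786
—
[triage_count: triage <= 5 and ward in ('PED', 'SURG')]
patient=Mira: ✗
patient=Xiu: ✓ → 1
patient=Alice: ✓ → 1
patient=Diego: ✗
patient=Kai: ✗
patient=Ines: ✓ → 1
patient=Tara: ✓ → 1
patient=Wes: ✗
patient=Sven: ✓ → 1
patient=Quinn: ✗
patient=Gus: ✗
patient=Rosa: ✗
triage_count = COUNT(1, 1, 1, 1, 1) = 5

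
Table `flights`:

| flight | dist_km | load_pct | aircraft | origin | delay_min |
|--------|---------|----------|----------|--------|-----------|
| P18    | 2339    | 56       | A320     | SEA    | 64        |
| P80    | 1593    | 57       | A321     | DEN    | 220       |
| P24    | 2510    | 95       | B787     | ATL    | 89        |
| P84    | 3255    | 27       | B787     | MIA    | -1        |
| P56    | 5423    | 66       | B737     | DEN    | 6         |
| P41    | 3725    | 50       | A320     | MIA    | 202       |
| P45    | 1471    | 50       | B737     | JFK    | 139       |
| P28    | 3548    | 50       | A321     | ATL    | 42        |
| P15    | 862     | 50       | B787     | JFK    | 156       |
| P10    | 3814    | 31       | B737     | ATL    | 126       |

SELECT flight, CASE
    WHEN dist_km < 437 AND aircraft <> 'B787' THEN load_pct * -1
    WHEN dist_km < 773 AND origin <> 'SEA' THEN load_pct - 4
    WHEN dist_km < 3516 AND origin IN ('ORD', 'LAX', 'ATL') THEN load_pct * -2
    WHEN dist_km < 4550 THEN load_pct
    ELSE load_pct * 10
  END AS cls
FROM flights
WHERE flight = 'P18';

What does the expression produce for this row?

flight = P18: dist_km=2339, load_pct=56, aircraft=A320, origin=SEA, delay_min=64.
dist_km < 437 AND aircraft <> 'B787' → false
dist_km < 773 AND origin <> 'SEA' → false
dist_km < 3516 AND origin IN ('ORD', 'LAX', 'ATL') → false
dist_km < 4550 → true → 56

56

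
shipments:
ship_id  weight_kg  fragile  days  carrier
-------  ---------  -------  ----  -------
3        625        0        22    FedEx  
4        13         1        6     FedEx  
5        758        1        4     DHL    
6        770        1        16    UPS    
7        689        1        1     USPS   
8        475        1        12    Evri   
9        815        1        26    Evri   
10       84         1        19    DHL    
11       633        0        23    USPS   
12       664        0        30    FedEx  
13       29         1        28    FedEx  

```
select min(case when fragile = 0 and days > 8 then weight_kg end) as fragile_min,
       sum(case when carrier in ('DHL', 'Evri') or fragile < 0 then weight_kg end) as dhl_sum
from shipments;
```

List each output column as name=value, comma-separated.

fragile_min=625, dhl_sum=2132

[fragile_min: fragile = 0 and days > 8]
ship_id=3: ✓ → 625
ship_id=4: ✗
ship_id=5: ✗
ship_id=6: ✗
ship_id=7: ✗
ship_id=8: ✗
ship_id=9: ✗
ship_id=10: ✗
ship_id=11: ✓ → 633
ship_id=12: ✓ → 664
ship_id=13: ✗
fragile_min = MIN(625, 633, 664) = 625
—
[dhl_sum: carrier in ('DHL', 'Evri') or fragile < 0]
ship_id=3: ✗
ship_id=4: ✗
ship_id=5: ✓ → 758
ship_id=6: ✗
ship_id=7: ✗
ship_id=8: ✓ → 475
ship_id=9: ✓ → 815
ship_id=10: ✓ → 84
ship_id=11: ✗
ship_id=12: ✗
ship_id=13: ✗
dhl_sum = 758 + 475 + 815 + 84 = 2132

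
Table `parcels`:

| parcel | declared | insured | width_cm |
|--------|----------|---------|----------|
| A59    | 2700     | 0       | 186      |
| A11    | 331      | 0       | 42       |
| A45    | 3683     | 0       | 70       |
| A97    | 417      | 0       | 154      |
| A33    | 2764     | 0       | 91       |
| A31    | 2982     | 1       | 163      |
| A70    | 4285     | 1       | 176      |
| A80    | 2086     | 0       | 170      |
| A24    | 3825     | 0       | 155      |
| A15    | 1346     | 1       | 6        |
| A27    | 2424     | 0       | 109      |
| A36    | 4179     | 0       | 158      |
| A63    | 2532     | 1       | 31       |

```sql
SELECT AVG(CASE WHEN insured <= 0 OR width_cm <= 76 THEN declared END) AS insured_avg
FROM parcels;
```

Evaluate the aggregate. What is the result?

2389.7272727273

parcel=A59: ✓ → 2700
parcel=A11: ✓ → 331
parcel=A45: ✓ → 3683
parcel=A97: ✓ → 417
parcel=A33: ✓ → 2764
parcel=A31: ✗
parcel=A70: ✗
parcel=A80: ✓ → 2086
parcel=A24: ✓ → 3825
parcel=A15: ✓ → 1346
parcel=A27: ✓ → 2424
parcel=A36: ✓ → 4179
parcel=A63: ✓ → 2532
insured_avg = (2700 + 331 + 3683 + 417 + 2764 + 2086 + 3825 + 1346 + 2424 + 4179 + 2532) / 11 = 2389.7272727273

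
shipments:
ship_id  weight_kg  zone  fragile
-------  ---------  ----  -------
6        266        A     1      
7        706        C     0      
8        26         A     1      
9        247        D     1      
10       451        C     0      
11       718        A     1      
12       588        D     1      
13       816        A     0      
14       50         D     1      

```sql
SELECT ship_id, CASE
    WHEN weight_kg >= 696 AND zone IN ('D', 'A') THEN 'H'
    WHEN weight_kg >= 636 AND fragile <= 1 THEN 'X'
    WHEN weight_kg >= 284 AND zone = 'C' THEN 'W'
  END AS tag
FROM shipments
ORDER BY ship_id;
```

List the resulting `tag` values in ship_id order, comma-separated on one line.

NULL, X, NULL, NULL, W, H, NULL, H, NULL

ship_id=6: (no match → NULL) → NULL
ship_id=7: weight_kg >= 636 AND fragile <= 1 → X
ship_id=8: (no match → NULL) → NULL
ship_id=9: (no match → NULL) → NULL
ship_id=10: weight_kg >= 284 AND zone = 'C' → W
ship_id=11: weight_kg >= 696 AND zone IN ('D', 'A') → H
ship_id=12: (no match → NULL) → NULL
ship_id=13: weight_kg >= 696 AND zone IN ('D', 'A') → H
ship_id=14: (no match → NULL) → NULL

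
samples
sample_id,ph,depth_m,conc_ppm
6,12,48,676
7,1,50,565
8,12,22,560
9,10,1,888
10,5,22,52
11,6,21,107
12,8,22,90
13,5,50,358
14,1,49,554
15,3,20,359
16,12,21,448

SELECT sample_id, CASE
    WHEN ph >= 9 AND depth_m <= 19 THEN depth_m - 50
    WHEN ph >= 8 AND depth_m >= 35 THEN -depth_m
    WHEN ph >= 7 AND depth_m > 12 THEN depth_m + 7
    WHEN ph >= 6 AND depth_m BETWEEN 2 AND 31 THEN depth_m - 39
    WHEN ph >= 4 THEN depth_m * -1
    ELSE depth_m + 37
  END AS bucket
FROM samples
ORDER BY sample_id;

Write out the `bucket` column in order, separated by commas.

-48, 87, 29, -49, -22, -18, 29, -50, 86, 57, 28

sample_id=6: ph >= 8 AND depth_m >= 35 → -48
sample_id=7: ELSE → 87
sample_id=8: ph >= 7 AND depth_m > 12 → 29
sample_id=9: ph >= 9 AND depth_m <= 19 → -49
sample_id=10: ph >= 4 → -22
sample_id=11: ph >= 6 AND depth_m BETWEEN 2 AND 31 → -18
sample_id=12: ph >= 7 AND depth_m > 12 → 29
sample_id=13: ph >= 4 → -50
sample_id=14: ELSE → 86
sample_id=15: ELSE → 57
sample_id=16: ph >= 7 AND depth_m > 12 → 28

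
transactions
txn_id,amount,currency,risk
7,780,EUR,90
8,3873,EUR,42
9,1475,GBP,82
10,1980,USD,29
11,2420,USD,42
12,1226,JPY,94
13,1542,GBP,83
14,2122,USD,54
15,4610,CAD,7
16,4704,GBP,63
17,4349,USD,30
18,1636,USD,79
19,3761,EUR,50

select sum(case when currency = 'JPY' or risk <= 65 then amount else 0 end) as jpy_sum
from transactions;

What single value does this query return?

txn_id=7: ✗
txn_id=8: ✓ → 3873
txn_id=9: ✗
txn_id=10: ✓ → 1980
txn_id=11: ✓ → 2420
txn_id=12: ✓ → 1226
txn_id=13: ✗
txn_id=14: ✓ → 2122
txn_id=15: ✓ → 4610
txn_id=16: ✓ → 4704
txn_id=17: ✓ → 4349
txn_id=18: ✗
txn_id=19: ✓ → 3761
jpy_sum = 3873 + 1980 + 2420 + 1226 + 2122 + 4610 + 4704 + 4349 + 3761 = 29045

29045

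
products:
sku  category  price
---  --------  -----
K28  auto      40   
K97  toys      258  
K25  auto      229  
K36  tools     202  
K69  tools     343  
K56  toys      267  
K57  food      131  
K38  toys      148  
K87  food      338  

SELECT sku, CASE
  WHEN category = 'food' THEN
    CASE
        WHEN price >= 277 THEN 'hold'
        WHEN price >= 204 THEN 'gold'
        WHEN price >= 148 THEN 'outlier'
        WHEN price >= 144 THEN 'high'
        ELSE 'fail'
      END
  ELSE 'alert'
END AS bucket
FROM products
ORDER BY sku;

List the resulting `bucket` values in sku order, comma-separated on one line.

sku=K25: category='auto' → outer ELSE → alert
sku=K28: category='auto' → outer ELSE → alert
sku=K36: category='tools' → outer ELSE → alert
sku=K38: category='toys' → outer ELSE → alert
sku=K56: category='toys' → outer ELSE → alert
sku=K57: category='food' → inner[ELSE] → fail
sku=K69: category='tools' → outer ELSE → alert
sku=K87: category='food' → inner[price >= 277] → hold
sku=K97: category='toys' → outer ELSE → alert

alert, alert, alert, alert, alert, fail, alert, hold, alert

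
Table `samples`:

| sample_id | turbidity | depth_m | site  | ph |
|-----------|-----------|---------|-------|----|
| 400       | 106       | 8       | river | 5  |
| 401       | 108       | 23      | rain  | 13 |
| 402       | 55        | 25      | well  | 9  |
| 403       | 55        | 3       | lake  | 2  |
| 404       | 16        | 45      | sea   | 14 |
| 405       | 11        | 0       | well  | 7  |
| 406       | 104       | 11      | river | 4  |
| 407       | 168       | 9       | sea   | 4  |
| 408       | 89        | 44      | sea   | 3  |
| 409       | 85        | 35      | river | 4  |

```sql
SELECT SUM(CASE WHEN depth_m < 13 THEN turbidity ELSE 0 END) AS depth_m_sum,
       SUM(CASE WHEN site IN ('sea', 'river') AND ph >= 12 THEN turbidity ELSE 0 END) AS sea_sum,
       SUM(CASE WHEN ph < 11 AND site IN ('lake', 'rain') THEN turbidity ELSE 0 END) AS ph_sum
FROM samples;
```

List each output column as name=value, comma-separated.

depth_m_sum=444, sea_sum=16, ph_sum=55

[depth_m_sum: depth_m < 13]
sample_id=400: ✓ → 106
sample_id=401: ✗
sample_id=402: ✗
sample_id=403: ✓ → 55
sample_id=404: ✗
sample_id=405: ✓ → 11
sample_id=406: ✓ → 104
sample_id=407: ✓ → 168
sample_id=408: ✗
sample_id=409: ✗
depth_m_sum = 106 + 55 + 11 + 104 + 168 = 444
—
[sea_sum: site IN ('sea', 'river') AND ph >= 12]
sample_id=400: ✗
sample_id=401: ✗
sample_id=402: ✗
sample_id=403: ✗
sample_id=404: ✓ → 16
sample_id=405: ✗
sample_id=406: ✗
sample_id=407: ✗
sample_id=408: ✗
sample_id=409: ✗
sea_sum = 16
—
[ph_sum: ph < 11 AND site IN ('lake', 'rain')]
sample_id=400: ✗
sample_id=401: ✗
sample_id=402: ✗
sample_id=403: ✓ → 55
sample_id=404: ✗
sample_id=405: ✗
sample_id=406: ✗
sample_id=407: ✗
sample_id=408: ✗
sample_id=409: ✗
ph_sum = 55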